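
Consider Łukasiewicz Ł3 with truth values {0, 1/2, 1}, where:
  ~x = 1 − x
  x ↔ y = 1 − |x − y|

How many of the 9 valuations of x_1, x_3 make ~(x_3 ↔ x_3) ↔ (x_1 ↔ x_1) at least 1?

x_1 = 0, x_3 = 0 ↦ 0  <
x_1 = 0, x_3 = 1/2 ↦ 0  <
x_1 = 0, x_3 = 1 ↦ 0  <
x_1 = 1/2, x_3 = 0 ↦ 0  <
x_1 = 1/2, x_3 = 1/2 ↦ 0  <
x_1 = 1/2, x_3 = 1 ↦ 0  <
x_1 = 1, x_3 = 0 ↦ 0  <
x_1 = 1, x_3 = 1/2 ↦ 0  <
x_1 = 1, x_3 = 1 ↦ 0  <
So 0 of the 9 assignments meet the threshold.

0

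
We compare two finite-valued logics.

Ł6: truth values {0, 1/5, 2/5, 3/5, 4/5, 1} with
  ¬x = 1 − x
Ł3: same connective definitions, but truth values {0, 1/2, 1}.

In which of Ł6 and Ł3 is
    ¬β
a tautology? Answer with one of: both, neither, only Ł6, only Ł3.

In Ł6: at β = 1/5 the value is 4/5 — not a tautology.
In Ł3: at β = 1/2 the value is 1/2 — not a tautology.

neither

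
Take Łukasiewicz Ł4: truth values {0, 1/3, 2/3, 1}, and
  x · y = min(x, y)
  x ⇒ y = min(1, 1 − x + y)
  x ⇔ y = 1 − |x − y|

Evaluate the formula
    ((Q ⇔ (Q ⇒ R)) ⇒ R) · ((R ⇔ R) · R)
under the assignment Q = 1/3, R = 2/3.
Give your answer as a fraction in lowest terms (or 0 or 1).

Q ⇒ R = 1/3 ⇒ 2/3 = 1
Q ⇔ (Q ⇒ R) = 1/3 ⇔ 1 = 1/3
(Q ⇔ (Q ⇒ R)) ⇒ R = 1/3 ⇒ 2/3 = 1
R ⇔ R = 2/3 ⇔ 2/3 = 1
(R ⇔ R) · R = 1 · 2/3 = 2/3
((Q ⇔ (Q ⇒ R)) ⇒ R) · ((R ⇔ R) · R) = 1 · 2/3 = 2/3

2/3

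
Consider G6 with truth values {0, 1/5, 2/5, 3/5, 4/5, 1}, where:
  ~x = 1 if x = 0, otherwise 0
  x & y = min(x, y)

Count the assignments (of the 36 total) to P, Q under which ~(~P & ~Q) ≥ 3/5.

35

value 1: 35 assignments (counts)
value 0: 1 assignment
So 35 of the 36 assignments meet the threshold.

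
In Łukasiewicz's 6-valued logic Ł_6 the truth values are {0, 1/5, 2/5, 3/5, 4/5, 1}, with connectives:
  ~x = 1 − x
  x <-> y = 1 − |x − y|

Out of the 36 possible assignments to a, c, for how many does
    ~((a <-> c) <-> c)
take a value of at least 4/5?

value 1: 2 assignments (counts)
value 4/5: 3 assignments (counts)
value 3/5: 6 assignments
value 2/5: 7 assignments
value 1/5: 10 assignments
value 0: 8 assignments
So 5 of the 36 assignments meet the threshold.

5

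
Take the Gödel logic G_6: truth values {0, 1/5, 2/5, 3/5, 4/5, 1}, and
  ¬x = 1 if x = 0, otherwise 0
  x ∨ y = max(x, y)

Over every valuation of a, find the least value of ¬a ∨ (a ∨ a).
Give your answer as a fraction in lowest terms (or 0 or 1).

1/5

Take a = 1/5:
¬a = ¬1/5 = 0
a ∨ a = 1/5 ∨ 1/5 = 1/5
¬a ∨ (a ∨ a) = 0 ∨ 1/5 = 1/5
No assignment yields a value below 1/5, so this is the minimum.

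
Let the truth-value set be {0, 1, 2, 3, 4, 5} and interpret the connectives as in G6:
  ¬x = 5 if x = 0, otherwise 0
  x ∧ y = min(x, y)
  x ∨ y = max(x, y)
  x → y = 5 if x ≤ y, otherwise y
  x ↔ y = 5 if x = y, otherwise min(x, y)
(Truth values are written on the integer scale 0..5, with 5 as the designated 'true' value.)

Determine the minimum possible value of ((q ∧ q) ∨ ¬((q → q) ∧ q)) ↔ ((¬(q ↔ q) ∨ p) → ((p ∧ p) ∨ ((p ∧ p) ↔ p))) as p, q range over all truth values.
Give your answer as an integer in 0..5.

Take p = 0, q = 1:
q ∧ q = 1 ∧ 1 = 1
q → q = 1 → 1 = 5
(q → q) ∧ q = 5 ∧ 1 = 1
¬((q → q) ∧ q) = ¬1 = 0
(q ∧ q) ∨ ¬((q → q) ∧ q) = 1 ∨ 0 = 1
q ↔ q = 1 ↔ 1 = 5
¬(q ↔ q) = ¬5 = 0
¬(q ↔ q) ∨ p = 0 ∨ 0 = 0
p ∧ p = 0 ∧ 0 = 0
p ∧ p = 0 ∧ 0 = 0
(p ∧ p) ↔ p = 0 ↔ 0 = 5
(p ∧ p) ∨ ((p ∧ p) ↔ p) = 0 ∨ 5 = 5
(¬(q ↔ q) ∨ p) → ((p ∧ p) ∨ ((p ∧ p) ↔ p)) = 0 → 5 = 5
((q ∧ q) ∨ ¬((q → q) ∧ q)) ↔ ((¬(q ↔ q) ∨ p) → ((p ∧ p) ∨ ((p ∧ p) ↔ p))) = 1 ↔ 5 = 1
No assignment yields a value below 1, so this is the minimum.

1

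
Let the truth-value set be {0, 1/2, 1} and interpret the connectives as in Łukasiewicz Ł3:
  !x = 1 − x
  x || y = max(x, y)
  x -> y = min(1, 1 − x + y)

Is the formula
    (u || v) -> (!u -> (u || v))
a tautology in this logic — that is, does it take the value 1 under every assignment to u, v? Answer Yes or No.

u = 0, v = 0 ↦ 1
u = 0, v = 1/2 ↦ 1
u = 0, v = 1 ↦ 1
u = 1/2, v = 0 ↦ 1
u = 1/2, v = 1/2 ↦ 1
u = 1/2, v = 1 ↦ 1
u = 1, v = 0 ↦ 1
u = 1, v = 1/2 ↦ 1
u = 1, v = 1 ↦ 1
Every assignment gives a value ≥ 1.

Yes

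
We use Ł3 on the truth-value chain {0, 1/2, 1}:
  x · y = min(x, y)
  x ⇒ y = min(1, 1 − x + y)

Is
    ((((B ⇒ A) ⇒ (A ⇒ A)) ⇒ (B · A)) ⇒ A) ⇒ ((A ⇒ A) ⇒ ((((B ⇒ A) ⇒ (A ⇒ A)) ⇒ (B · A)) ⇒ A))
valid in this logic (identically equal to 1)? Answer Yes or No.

A = 0, B = 0 ↦ 1
A = 0, B = 1/2 ↦ 1
A = 0, B = 1 ↦ 1
A = 1/2, B = 0 ↦ 1
A = 1/2, B = 1/2 ↦ 1
A = 1/2, B = 1 ↦ 1
A = 1, B = 0 ↦ 1
A = 1, B = 1/2 ↦ 1
A = 1, B = 1 ↦ 1
Every assignment gives a value ≥ 1.

Yes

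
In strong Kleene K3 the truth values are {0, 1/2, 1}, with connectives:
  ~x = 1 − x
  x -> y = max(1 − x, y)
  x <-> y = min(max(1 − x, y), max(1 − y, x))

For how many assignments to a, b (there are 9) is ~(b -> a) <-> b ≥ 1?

4

a = 0, b = 0 ↦ 1  ≥
a = 0, b = 1/2 ↦ 1/2  <
a = 0, b = 1 ↦ 1  ≥
a = 1/2, b = 0 ↦ 1  ≥
a = 1/2, b = 1/2 ↦ 1/2  <
a = 1/2, b = 1 ↦ 1/2  <
a = 1, b = 0 ↦ 1  ≥
a = 1, b = 1/2 ↦ 1/2  <
a = 1, b = 1 ↦ 0  <
So 4 of the 9 assignments meet the threshold.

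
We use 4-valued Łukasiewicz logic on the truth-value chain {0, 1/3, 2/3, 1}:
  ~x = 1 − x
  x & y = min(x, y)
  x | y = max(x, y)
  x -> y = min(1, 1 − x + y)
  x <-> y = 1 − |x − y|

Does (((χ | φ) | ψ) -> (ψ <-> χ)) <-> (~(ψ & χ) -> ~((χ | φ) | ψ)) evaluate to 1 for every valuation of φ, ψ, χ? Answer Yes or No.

Counterexample: take φ = 0, ψ = 0, χ = 1/3.
χ | φ = 1/3 | 0 = 1/3
(χ | φ) | ψ = 1/3 | 0 = 1/3
ψ <-> χ = 0 <-> 1/3 = 2/3
((χ | φ) | ψ) -> (ψ <-> χ) = 1/3 -> 2/3 = 1
ψ & χ = 0 & 1/3 = 0
~(ψ & χ) = ~0 = 1
χ | φ = 1/3 | 0 = 1/3
(χ | φ) | ψ = 1/3 | 0 = 1/3
~((χ | φ) | ψ) = ~1/3 = 2/3
~(ψ & χ) -> ~((χ | φ) | ψ) = 1 -> 2/3 = 2/3
(((χ | φ) | ψ) -> (ψ <-> χ)) <-> (~(ψ & χ) -> ~((χ | φ) | ψ)) = 1 <-> 2/3 = 2/3
This gives 2/3 ≠ 1.

No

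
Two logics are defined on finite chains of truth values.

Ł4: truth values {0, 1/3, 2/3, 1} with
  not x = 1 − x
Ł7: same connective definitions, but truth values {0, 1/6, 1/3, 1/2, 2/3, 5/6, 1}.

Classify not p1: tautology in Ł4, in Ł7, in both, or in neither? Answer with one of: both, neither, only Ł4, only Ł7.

In Ł4: at p1 = 1/3 the value is 2/3 — not a tautology.
In Ł7: at p1 = 1/6 the value is 5/6 — not a tautology.

neither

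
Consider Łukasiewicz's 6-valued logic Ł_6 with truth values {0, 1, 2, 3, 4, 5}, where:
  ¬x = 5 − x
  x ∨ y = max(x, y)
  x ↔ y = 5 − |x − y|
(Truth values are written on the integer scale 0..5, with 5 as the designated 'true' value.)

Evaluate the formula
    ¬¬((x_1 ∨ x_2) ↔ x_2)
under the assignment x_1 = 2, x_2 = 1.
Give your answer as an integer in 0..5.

x_1 ∨ x_2 = 2 ∨ 1 = 2
(x_1 ∨ x_2) ↔ x_2 = 2 ↔ 1 = 4
¬((x_1 ∨ x_2) ↔ x_2) = ¬4 = 1
¬¬((x_1 ∨ x_2) ↔ x_2) = ¬1 = 4

4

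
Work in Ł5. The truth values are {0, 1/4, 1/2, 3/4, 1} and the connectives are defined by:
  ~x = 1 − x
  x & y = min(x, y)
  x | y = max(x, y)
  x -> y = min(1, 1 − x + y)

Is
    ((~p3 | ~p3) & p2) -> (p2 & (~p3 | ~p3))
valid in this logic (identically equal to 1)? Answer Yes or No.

Yes

At p2 = 0, p3 = 1/2, for instance:
~p3 = ~1/2 = 1/2
~p3 = ~1/2 = 1/2
~p3 | ~p3 = 1/2 | 1/2 = 1/2
(~p3 | ~p3) & p2 = 1/2 & 0 = 0
p2 & (~p3 | ~p3) = 0 & 1/2 = 0
((~p3 | ~p3) & p2) -> (p2 & (~p3 | ~p3)) = 0 -> 0 = 1
and checking the remaining 24 assignments likewise gives ≥ 1 in every case.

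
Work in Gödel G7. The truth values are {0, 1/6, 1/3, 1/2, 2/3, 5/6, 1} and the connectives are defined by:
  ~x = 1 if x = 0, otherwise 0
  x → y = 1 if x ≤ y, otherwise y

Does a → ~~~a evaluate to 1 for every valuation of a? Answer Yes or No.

No

Counterexample: take a = 1/6.
~a = ~1/6 = 0
~~a = ~0 = 1
~~~a = ~1 = 0
a → ~~~a = 1/6 → 0 = 0
This gives 0 ≠ 1.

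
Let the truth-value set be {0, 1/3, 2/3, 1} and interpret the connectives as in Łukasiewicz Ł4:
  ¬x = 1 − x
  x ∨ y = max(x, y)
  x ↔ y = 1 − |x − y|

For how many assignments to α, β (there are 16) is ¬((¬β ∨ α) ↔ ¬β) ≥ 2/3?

α = 0, β = 0 ↦ 0  <
α = 0, β = 1/3 ↦ 0  <
α = 0, β = 2/3 ↦ 0  <
α = 0, β = 1 ↦ 0  <
α = 1/3, β = 0 ↦ 0  <
α = 1/3, β = 1/3 ↦ 0  <
α = 1/3, β = 2/3 ↦ 0  <
α = 1/3, β = 1 ↦ 1/3  <
α = 2/3, β = 0 ↦ 0  <
α = 2/3, β = 1/3 ↦ 0  <
α = 2/3, β = 2/3 ↦ 1/3  <
α = 2/3, β = 1 ↦ 2/3  ≥
α = 1, β = 0 ↦ 0  <
α = 1, β = 1/3 ↦ 1/3  <
α = 1, β = 2/3 ↦ 2/3  ≥
α = 1, β = 1 ↦ 1  ≥
So 3 of the 16 assignments meet the threshold.

3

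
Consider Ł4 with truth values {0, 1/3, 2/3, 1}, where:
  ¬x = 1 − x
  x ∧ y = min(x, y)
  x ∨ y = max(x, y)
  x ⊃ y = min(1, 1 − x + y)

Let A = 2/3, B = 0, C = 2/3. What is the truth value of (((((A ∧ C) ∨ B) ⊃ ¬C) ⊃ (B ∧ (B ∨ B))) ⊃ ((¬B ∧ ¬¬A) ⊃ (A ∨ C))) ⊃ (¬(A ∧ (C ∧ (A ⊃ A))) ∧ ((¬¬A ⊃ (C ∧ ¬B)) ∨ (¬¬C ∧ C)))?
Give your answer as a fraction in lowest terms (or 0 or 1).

A ∧ C = 2/3 ∧ 2/3 = 2/3
(A ∧ C) ∨ B = 2/3 ∨ 0 = 2/3
¬C = ¬2/3 = 1/3
((A ∧ C) ∨ B) ⊃ ¬C = 2/3 ⊃ 1/3 = 2/3
B ∨ B = 0 ∨ 0 = 0
B ∧ (B ∨ B) = 0 ∧ 0 = 0
(((A ∧ C) ∨ B) ⊃ ¬C) ⊃ (B ∧ (B ∨ B)) = 2/3 ⊃ 0 = 1/3
¬B = ¬0 = 1
¬A = ¬2/3 = 1/3
¬¬A = ¬1/3 = 2/3
¬B ∧ ¬¬A = 1 ∧ 2/3 = 2/3
A ∨ C = 2/3 ∨ 2/3 = 2/3
(¬B ∧ ¬¬A) ⊃ (A ∨ C) = 2/3 ⊃ 2/3 = 1
((((A ∧ C) ∨ B) ⊃ ¬C) ⊃ (B ∧ (B ∨ B))) ⊃ ((¬B ∧ ¬¬A) ⊃ (A ∨ C)) = 1/3 ⊃ 1 = 1
A ⊃ A = 2/3 ⊃ 2/3 = 1
C ∧ (A ⊃ A) = 2/3 ∧ 1 = 2/3
A ∧ (C ∧ (A ⊃ A)) = 2/3 ∧ 2/3 = 2/3
¬(A ∧ (C ∧ (A ⊃ A))) = ¬2/3 = 1/3
¬A = ¬2/3 = 1/3
¬¬A = ¬1/3 = 2/3
¬B = ¬0 = 1
C ∧ ¬B = 2/3 ∧ 1 = 2/3
¬¬A ⊃ (C ∧ ¬B) = 2/3 ⊃ 2/3 = 1
¬C = ¬2/3 = 1/3
¬¬C = ¬1/3 = 2/3
¬¬C ∧ C = 2/3 ∧ 2/3 = 2/3
(¬¬A ⊃ (C ∧ ¬B)) ∨ (¬¬C ∧ C) = 1 ∨ 2/3 = 1
¬(A ∧ (C ∧ (A ⊃ A))) ∧ ((¬¬A ⊃ (C ∧ ¬B)) ∨ (¬¬C ∧ C)) = 1/3 ∧ 1 = 1/3
(((((A ∧ C) ∨ B) ⊃ ¬C) ⊃ (B ∧ (B ∨ B))) ⊃ ((¬B ∧ ¬¬A) ⊃ (A ∨ C))) ⊃ (¬(A ∧ (C ∧ (A ⊃ A))) ∧ ((¬¬A ⊃ (C ∧ ¬B)) ∨ (¬¬C ∧ C))) = 1 ⊃ 1/3 = 1/3

1/3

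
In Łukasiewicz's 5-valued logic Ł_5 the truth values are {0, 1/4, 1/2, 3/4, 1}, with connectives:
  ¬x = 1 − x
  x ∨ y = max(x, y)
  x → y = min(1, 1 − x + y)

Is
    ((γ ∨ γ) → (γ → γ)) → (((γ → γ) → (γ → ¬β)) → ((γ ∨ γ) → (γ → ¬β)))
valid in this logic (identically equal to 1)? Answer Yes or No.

Yes

At β = 3/4, γ = 3/4, for instance:
γ ∨ γ = 3/4 ∨ 3/4 = 3/4
γ → γ = 3/4 → 3/4 = 1
(γ ∨ γ) → (γ → γ) = 3/4 → 1 = 1
¬β = ¬3/4 = 1/4
γ → ¬β = 3/4 → 1/4 = 1/2
(γ → γ) → (γ → ¬β) = 1 → 1/2 = 1/2
(γ ∨ γ) → (γ → ¬β) = 3/4 → 1/2 = 3/4
((γ → γ) → (γ → ¬β)) → ((γ ∨ γ) → (γ → ¬β)) = 1/2 → 3/4 = 1
((γ ∨ γ) → (γ → γ)) → (((γ → γ) → (γ → ¬β)) → ((γ ∨ γ) → (γ → ¬β))) = 1 → 1 = 1
and checking the remaining 24 assignments likewise gives ≥ 1 in every case.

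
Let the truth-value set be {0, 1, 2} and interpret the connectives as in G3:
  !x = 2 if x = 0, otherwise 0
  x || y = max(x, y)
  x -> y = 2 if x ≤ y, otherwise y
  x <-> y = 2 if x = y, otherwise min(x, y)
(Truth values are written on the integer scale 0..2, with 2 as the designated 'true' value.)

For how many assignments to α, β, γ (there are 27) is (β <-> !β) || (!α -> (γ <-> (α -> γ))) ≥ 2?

value 2: 21 assignments (counts)
value 1: 3 assignments
value 0: 3 assignments
So 21 of the 27 assignments meet the threshold.

21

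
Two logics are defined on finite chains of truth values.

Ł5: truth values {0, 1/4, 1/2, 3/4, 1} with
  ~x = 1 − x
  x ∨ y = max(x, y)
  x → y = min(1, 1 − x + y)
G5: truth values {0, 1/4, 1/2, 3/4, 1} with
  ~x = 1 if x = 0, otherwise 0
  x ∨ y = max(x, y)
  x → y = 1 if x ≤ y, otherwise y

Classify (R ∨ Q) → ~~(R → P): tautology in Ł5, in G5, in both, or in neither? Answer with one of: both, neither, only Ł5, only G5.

In Ł5: at P = 0, Q = 0, R = 3/4 the value is 1/2 — not a tautology.
In G5: at P = 0, Q = 0, R = 1/4 the value is 0 — not a tautology.

neither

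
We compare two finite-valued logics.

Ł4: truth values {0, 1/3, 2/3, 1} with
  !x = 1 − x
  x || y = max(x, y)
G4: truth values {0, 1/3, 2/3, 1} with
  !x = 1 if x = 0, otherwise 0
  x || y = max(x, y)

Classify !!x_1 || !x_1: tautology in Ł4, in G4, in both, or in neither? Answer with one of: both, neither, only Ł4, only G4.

In Ł4: at x_1 = 1/3 the value is 2/3 — not a tautology.
In G4: every assignment gives 1 — tautology.

only G4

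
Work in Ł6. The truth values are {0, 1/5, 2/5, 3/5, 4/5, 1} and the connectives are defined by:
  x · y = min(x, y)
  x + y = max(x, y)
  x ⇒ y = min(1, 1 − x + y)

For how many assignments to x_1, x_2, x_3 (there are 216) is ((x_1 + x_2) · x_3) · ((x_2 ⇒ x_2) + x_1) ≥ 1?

11

value 1: 11 assignments (counts)
value 4/5: 29 assignments
value 3/5: 41 assignments
value 2/5: 47 assignments
value 1/5: 47 assignments
value 0: 41 assignments
So 11 of the 216 assignments meet the threshold.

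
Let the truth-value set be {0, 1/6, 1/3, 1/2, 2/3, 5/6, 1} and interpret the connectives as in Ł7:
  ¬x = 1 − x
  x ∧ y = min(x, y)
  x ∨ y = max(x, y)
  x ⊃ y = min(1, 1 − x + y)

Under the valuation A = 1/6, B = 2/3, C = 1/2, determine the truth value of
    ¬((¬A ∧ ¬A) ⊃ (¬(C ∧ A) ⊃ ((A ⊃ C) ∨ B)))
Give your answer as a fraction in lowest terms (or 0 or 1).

¬A = ¬1/6 = 5/6
¬A = ¬1/6 = 5/6
¬A ∧ ¬A = 5/6 ∧ 5/6 = 5/6
C ∧ A = 1/2 ∧ 1/6 = 1/6
¬(C ∧ A) = ¬1/6 = 5/6
A ⊃ C = 1/6 ⊃ 1/2 = 1
(A ⊃ C) ∨ B = 1 ∨ 2/3 = 1
¬(C ∧ A) ⊃ ((A ⊃ C) ∨ B) = 5/6 ⊃ 1 = 1
(¬A ∧ ¬A) ⊃ (¬(C ∧ A) ⊃ ((A ⊃ C) ∨ B)) = 5/6 ⊃ 1 = 1
¬((¬A ∧ ¬A) ⊃ (¬(C ∧ A) ⊃ ((A ⊃ C) ∨ B))) = ¬1 = 0

0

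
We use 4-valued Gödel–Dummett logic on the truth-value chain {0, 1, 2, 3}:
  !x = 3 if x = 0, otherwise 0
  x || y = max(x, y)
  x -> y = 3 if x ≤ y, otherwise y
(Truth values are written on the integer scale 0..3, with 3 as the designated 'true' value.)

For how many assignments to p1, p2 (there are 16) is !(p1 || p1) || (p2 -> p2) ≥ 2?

p1 = 0, p2 = 0 ↦ 3  ≥
p1 = 0, p2 = 1 ↦ 3  ≥
p1 = 0, p2 = 2 ↦ 3  ≥
p1 = 0, p2 = 3 ↦ 3  ≥
p1 = 1, p2 = 0 ↦ 3  ≥
p1 = 1, p2 = 1 ↦ 3  ≥
p1 = 1, p2 = 2 ↦ 3  ≥
p1 = 1, p2 = 3 ↦ 3  ≥
p1 = 2, p2 = 0 ↦ 3  ≥
p1 = 2, p2 = 1 ↦ 3  ≥
p1 = 2, p2 = 2 ↦ 3  ≥
p1 = 2, p2 = 3 ↦ 3  ≥
p1 = 3, p2 = 0 ↦ 3  ≥
p1 = 3, p2 = 1 ↦ 3  ≥
p1 = 3, p2 = 2 ↦ 3  ≥
p1 = 3, p2 = 3 ↦ 3  ≥
So 16 of the 16 assignments meet the threshold.

16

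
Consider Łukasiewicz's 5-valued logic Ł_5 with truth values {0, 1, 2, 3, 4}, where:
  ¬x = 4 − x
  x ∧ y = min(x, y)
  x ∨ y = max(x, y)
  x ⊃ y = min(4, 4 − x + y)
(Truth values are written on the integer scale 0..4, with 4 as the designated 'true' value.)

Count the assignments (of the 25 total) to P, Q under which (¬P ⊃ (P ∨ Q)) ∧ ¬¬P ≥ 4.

5

value 4: 5 assignments (counts)
value 3: 5 assignments
value 2: 5 assignments
value 1: 5 assignments
value 0: 5 assignments
So 5 of the 25 assignments meet the threshold.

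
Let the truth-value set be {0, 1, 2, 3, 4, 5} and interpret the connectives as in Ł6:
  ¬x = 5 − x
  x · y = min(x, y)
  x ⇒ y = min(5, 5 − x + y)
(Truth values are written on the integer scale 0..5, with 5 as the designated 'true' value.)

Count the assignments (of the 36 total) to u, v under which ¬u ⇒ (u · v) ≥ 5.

15

value 5: 15 assignments (counts)
value 4: 6 assignments
value 3: 2 assignments
value 2: 6 assignments
value 1: 1 assignment
value 0: 6 assignments
So 15 of the 36 assignments meet the threshold.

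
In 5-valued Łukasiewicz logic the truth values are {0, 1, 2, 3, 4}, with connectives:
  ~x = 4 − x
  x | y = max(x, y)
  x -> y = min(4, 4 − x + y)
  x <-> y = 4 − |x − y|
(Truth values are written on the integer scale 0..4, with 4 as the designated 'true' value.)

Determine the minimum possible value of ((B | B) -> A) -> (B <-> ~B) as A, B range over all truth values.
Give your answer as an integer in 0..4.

0

Take A = 0, B = 0:
B | B = 0 | 0 = 0
(B | B) -> A = 0 -> 0 = 4
~B = ~0 = 4
B <-> ~B = 0 <-> 4 = 0
((B | B) -> A) -> (B <-> ~B) = 4 -> 0 = 0
No assignment yields a value below 0, so this is the minimum.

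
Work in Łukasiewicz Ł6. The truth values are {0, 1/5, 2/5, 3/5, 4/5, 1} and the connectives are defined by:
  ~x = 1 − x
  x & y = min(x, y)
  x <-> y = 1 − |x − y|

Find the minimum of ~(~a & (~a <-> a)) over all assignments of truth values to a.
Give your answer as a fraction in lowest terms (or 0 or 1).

Take a = 2/5:
~a = ~2/5 = 3/5
~a = ~2/5 = 3/5
~a <-> a = 3/5 <-> 2/5 = 4/5
~a & (~a <-> a) = 3/5 & 4/5 = 3/5
~(~a & (~a <-> a)) = ~3/5 = 2/5
No assignment yields a value below 2/5, so this is the minimum.

2/5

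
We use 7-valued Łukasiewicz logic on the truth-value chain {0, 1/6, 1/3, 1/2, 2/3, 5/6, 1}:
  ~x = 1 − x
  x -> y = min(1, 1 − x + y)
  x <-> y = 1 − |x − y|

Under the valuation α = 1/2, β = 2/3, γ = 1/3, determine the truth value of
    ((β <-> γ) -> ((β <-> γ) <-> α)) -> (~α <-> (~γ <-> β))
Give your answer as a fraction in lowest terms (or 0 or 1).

β <-> γ = 2/3 <-> 1/3 = 2/3
β <-> γ = 2/3 <-> 1/3 = 2/3
(β <-> γ) <-> α = 2/3 <-> 1/2 = 5/6
(β <-> γ) -> ((β <-> γ) <-> α) = 2/3 -> 5/6 = 1
~α = ~1/2 = 1/2
~γ = ~1/3 = 2/3
~γ <-> β = 2/3 <-> 2/3 = 1
~α <-> (~γ <-> β) = 1/2 <-> 1 = 1/2
((β <-> γ) -> ((β <-> γ) <-> α)) -> (~α <-> (~γ <-> β)) = 1 -> 1/2 = 1/2

1/2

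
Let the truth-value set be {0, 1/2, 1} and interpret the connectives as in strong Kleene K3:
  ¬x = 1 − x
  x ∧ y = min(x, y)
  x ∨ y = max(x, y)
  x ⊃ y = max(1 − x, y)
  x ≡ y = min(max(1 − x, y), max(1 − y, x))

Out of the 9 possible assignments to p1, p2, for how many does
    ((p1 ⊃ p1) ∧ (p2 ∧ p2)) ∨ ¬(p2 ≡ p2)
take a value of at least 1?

p1 = 0, p2 = 0 ↦ 0  <
p1 = 0, p2 = 1/2 ↦ 1/2  <
p1 = 0, p2 = 1 ↦ 1  ≥
p1 = 1/2, p2 = 0 ↦ 0  <
p1 = 1/2, p2 = 1/2 ↦ 1/2  <
p1 = 1/2, p2 = 1 ↦ 1/2  <
p1 = 1, p2 = 0 ↦ 0  <
p1 = 1, p2 = 1/2 ↦ 1/2  <
p1 = 1, p2 = 1 ↦ 1  ≥
So 2 of the 9 assignments meet the threshold.

2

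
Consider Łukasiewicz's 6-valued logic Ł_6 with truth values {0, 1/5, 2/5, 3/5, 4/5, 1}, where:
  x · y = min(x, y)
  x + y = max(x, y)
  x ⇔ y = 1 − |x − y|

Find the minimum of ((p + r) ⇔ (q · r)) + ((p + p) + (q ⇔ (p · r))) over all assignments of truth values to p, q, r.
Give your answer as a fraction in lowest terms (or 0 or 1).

3/5

Take p = 0, q = 2/5, r = 4/5:
p + r = 0 + 4/5 = 4/5
q · r = 2/5 · 4/5 = 2/5
(p + r) ⇔ (q · r) = 4/5 ⇔ 2/5 = 3/5
p + p = 0 + 0 = 0
p · r = 0 · 4/5 = 0
q ⇔ (p · r) = 2/5 ⇔ 0 = 3/5
(p + p) + (q ⇔ (p · r)) = 0 + 3/5 = 3/5
((p + r) ⇔ (q · r)) + ((p + p) + (q ⇔ (p · r))) = 3/5 + 3/5 = 3/5
No assignment yields a value below 3/5, so this is the minimum.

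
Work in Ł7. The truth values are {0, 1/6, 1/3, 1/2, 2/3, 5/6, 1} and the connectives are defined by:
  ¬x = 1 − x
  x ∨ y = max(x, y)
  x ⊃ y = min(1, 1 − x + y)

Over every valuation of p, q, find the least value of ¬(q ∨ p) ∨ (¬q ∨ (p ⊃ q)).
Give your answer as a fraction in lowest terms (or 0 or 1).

1/2

Take p = 1, q = 1/2:
q ∨ p = 1/2 ∨ 1 = 1
¬(q ∨ p) = ¬1 = 0
¬q = ¬1/2 = 1/2
p ⊃ q = 1 ⊃ 1/2 = 1/2
¬q ∨ (p ⊃ q) = 1/2 ∨ 1/2 = 1/2
¬(q ∨ p) ∨ (¬q ∨ (p ⊃ q)) = 0 ∨ 1/2 = 1/2
No assignment yields a value below 1/2, so this is the minimum.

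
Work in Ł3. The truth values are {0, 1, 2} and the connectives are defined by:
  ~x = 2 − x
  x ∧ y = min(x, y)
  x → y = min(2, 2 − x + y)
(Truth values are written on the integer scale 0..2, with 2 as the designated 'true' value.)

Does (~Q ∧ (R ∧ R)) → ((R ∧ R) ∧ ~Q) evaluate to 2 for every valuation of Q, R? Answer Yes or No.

Q = 0, R = 0 ↦ 2
Q = 0, R = 1 ↦ 2
Q = 0, R = 2 ↦ 2
Q = 1, R = 0 ↦ 2
Q = 1, R = 1 ↦ 2
Q = 1, R = 2 ↦ 2
Q = 2, R = 0 ↦ 2
Q = 2, R = 1 ↦ 2
Q = 2, R = 2 ↦ 2
Every assignment gives a value ≥ 2.

Yes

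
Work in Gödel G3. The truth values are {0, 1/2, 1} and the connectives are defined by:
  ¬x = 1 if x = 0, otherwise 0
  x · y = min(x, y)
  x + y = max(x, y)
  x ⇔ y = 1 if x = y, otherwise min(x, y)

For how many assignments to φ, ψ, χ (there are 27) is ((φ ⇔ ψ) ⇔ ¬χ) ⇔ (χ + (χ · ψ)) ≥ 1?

value 1: 8 assignments (counts)
value 1/2: 4 assignments
value 0: 15 assignments
So 8 of the 27 assignments meet the threshold.

8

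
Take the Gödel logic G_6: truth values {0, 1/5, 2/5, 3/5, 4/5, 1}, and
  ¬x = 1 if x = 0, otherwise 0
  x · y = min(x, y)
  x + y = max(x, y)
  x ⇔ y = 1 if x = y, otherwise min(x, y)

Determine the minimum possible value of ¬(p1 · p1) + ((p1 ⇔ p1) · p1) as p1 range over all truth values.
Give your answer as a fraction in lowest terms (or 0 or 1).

1/5

Take p1 = 1/5:
p1 · p1 = 1/5 · 1/5 = 1/5
¬(p1 · p1) = ¬1/5 = 0
p1 ⇔ p1 = 1/5 ⇔ 1/5 = 1
(p1 ⇔ p1) · p1 = 1 · 1/5 = 1/5
¬(p1 · p1) + ((p1 ⇔ p1) · p1) = 0 + 1/5 = 1/5
No assignment yields a value below 1/5, so this is the minimum.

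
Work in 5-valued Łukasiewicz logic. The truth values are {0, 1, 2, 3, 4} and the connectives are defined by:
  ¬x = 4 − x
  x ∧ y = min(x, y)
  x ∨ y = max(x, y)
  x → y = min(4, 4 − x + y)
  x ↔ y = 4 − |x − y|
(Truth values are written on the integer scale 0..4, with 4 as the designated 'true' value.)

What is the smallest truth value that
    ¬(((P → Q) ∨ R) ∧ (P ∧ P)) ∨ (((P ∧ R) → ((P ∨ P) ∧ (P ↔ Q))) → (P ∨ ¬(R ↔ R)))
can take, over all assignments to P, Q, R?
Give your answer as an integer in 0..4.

2

Take P = 2, Q = 0, R = 0:
P → Q = 2 → 0 = 2
(P → Q) ∨ R = 2 ∨ 0 = 2
P ∧ P = 2 ∧ 2 = 2
((P → Q) ∨ R) ∧ (P ∧ P) = 2 ∧ 2 = 2
¬(((P → Q) ∨ R) ∧ (P ∧ P)) = ¬2 = 2
P ∧ R = 2 ∧ 0 = 0
P ∨ P = 2 ∨ 2 = 2
P ↔ Q = 2 ↔ 0 = 2
(P ∨ P) ∧ (P ↔ Q) = 2 ∧ 2 = 2
(P ∧ R) → ((P ∨ P) ∧ (P ↔ Q)) = 0 → 2 = 4
R ↔ R = 0 ↔ 0 = 4
¬(R ↔ R) = ¬4 = 0
P ∨ ¬(R ↔ R) = 2 ∨ 0 = 2
((P ∧ R) → ((P ∨ P) ∧ (P ↔ Q))) → (P ∨ ¬(R ↔ R)) = 4 → 2 = 2
¬(((P → Q) ∨ R) ∧ (P ∧ P)) ∨ (((P ∧ R) → ((P ∨ P) ∧ (P ↔ Q))) → (P ∨ ¬(R ↔ R))) = 2 ∨ 2 = 2
No assignment yields a value below 2, so this is the minimum.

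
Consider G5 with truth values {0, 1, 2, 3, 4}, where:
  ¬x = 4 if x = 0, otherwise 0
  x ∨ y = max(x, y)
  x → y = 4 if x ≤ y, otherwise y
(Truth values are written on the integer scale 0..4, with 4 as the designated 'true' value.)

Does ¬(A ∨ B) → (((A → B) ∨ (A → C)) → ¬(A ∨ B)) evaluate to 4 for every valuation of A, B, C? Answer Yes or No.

At A = 0, B = 2, C = 1, for instance:
A ∨ B = 0 ∨ 2 = 2
¬(A ∨ B) = ¬2 = 0
A → B = 0 → 2 = 4
A → C = 0 → 1 = 4
(A → B) ∨ (A → C) = 4 ∨ 4 = 4
((A → B) ∨ (A → C)) → ¬(A ∨ B) = 4 → 0 = 0
¬(A ∨ B) → (((A → B) ∨ (A → C)) → ¬(A ∨ B)) = 0 → 0 = 4
and checking the remaining 124 assignments likewise gives ≥ 4 in every case.

Yes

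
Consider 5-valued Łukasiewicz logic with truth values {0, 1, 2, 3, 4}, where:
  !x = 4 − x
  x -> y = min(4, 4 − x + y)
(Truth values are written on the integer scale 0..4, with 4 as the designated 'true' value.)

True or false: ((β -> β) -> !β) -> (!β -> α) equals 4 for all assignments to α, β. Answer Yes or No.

No

Counterexample: take α = 0, β = 0.
β -> β = 0 -> 0 = 4
!β = !0 = 4
(β -> β) -> !β = 4 -> 4 = 4
!β = !0 = 4
!β -> α = 4 -> 0 = 0
((β -> β) -> !β) -> (!β -> α) = 4 -> 0 = 0
This gives 0 ≠ 4.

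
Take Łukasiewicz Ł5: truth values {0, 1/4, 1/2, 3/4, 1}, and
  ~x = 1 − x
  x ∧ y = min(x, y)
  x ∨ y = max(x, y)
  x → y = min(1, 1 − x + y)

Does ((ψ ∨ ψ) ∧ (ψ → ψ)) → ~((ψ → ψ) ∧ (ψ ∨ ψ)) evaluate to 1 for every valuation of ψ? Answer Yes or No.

No

Counterexample: take ψ = 3/4.
ψ ∨ ψ = 3/4 ∨ 3/4 = 3/4
ψ → ψ = 3/4 → 3/4 = 1
(ψ ∨ ψ) ∧ (ψ → ψ) = 3/4 ∧ 1 = 3/4
(ψ → ψ) ∧ (ψ ∨ ψ) = 1 ∧ 3/4 = 3/4
~((ψ → ψ) ∧ (ψ ∨ ψ)) = ~3/4 = 1/4
((ψ ∨ ψ) ∧ (ψ → ψ)) → ~((ψ → ψ) ∧ (ψ ∨ ψ)) = 3/4 → 1/4 = 1/2
This gives 1/2 ≠ 1.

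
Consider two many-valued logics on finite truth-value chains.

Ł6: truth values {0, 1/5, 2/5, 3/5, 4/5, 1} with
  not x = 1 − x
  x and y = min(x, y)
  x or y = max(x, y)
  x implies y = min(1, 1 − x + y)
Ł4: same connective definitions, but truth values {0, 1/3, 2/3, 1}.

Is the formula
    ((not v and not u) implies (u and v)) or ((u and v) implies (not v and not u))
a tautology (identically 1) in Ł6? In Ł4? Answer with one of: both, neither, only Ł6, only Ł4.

both

In Ł6: every assignment gives 1 — tautology.
In Ł4: every assignment gives 1 — tautology.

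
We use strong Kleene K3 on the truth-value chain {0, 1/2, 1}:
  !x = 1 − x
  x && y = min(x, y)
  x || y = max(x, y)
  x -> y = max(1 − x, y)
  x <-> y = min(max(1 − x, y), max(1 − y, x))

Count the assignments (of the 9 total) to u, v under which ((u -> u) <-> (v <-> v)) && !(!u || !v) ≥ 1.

1

u = 0, v = 0 ↦ 0  <
u = 0, v = 1/2 ↦ 0  <
u = 0, v = 1 ↦ 0  <
u = 1/2, v = 0 ↦ 0  <
u = 1/2, v = 1/2 ↦ 1/2  <
u = 1/2, v = 1 ↦ 1/2  <
u = 1, v = 0 ↦ 0  <
u = 1, v = 1/2 ↦ 1/2  <
u = 1, v = 1 ↦ 1  ≥
So 1 of the 9 assignments meets the threshold.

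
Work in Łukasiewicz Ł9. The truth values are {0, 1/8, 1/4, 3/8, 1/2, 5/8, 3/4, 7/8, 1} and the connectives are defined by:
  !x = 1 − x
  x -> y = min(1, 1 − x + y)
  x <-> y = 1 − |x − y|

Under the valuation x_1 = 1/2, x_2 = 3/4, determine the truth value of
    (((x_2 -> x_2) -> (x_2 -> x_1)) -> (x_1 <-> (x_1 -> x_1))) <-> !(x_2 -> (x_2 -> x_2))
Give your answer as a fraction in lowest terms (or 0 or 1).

1/4

x_2 -> x_2 = 3/4 -> 3/4 = 1
x_2 -> x_1 = 3/4 -> 1/2 = 3/4
(x_2 -> x_2) -> (x_2 -> x_1) = 1 -> 3/4 = 3/4
x_1 -> x_1 = 1/2 -> 1/2 = 1
x_1 <-> (x_1 -> x_1) = 1/2 <-> 1 = 1/2
((x_2 -> x_2) -> (x_2 -> x_1)) -> (x_1 <-> (x_1 -> x_1)) = 3/4 -> 1/2 = 3/4
x_2 -> x_2 = 3/4 -> 3/4 = 1
x_2 -> (x_2 -> x_2) = 3/4 -> 1 = 1
!(x_2 -> (x_2 -> x_2)) = !1 = 0
(((x_2 -> x_2) -> (x_2 -> x_1)) -> (x_1 <-> (x_1 -> x_1))) <-> !(x_2 -> (x_2 -> x_2)) = 3/4 <-> 0 = 1/4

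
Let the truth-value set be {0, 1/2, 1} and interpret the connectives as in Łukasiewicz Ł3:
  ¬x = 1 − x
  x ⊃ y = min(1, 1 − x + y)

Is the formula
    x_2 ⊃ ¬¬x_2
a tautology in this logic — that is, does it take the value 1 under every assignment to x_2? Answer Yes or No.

Yes

x_2 = 0 ↦ 1
x_2 = 1/2 ↦ 1
x_2 = 1 ↦ 1
Every assignment gives a value ≥ 1.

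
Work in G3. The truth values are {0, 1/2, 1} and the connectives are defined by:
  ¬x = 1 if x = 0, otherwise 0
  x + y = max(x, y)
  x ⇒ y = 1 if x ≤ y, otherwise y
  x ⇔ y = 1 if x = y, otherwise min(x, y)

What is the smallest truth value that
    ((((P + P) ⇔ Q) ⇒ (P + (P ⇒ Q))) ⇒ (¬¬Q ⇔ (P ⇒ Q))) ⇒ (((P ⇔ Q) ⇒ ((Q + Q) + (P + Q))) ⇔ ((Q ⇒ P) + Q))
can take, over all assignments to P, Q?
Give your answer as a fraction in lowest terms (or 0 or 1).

1/2

Take P = 0, Q = 1/2:
P + P = 0 + 0 = 0
(P + P) ⇔ Q = 0 ⇔ 1/2 = 0
P ⇒ Q = 0 ⇒ 1/2 = 1
P + (P ⇒ Q) = 0 + 1 = 1
((P + P) ⇔ Q) ⇒ (P + (P ⇒ Q)) = 0 ⇒ 1 = 1
¬Q = ¬1/2 = 0
¬¬Q = ¬0 = 1
P ⇒ Q = 0 ⇒ 1/2 = 1
¬¬Q ⇔ (P ⇒ Q) = 1 ⇔ 1 = 1
(((P + P) ⇔ Q) ⇒ (P + (P ⇒ Q))) ⇒ (¬¬Q ⇔ (P ⇒ Q)) = 1 ⇒ 1 = 1
P ⇔ Q = 0 ⇔ 1/2 = 0
Q + Q = 1/2 + 1/2 = 1/2
P + Q = 0 + 1/2 = 1/2
(Q + Q) + (P + Q) = 1/2 + 1/2 = 1/2
(P ⇔ Q) ⇒ ((Q + Q) + (P + Q)) = 0 ⇒ 1/2 = 1
Q ⇒ P = 1/2 ⇒ 0 = 0
(Q ⇒ P) + Q = 0 + 1/2 = 1/2
((P ⇔ Q) ⇒ ((Q + Q) + (P + Q))) ⇔ ((Q ⇒ P) + Q) = 1 ⇔ 1/2 = 1/2
((((P + P) ⇔ Q) ⇒ (P + (P ⇒ Q))) ⇒ (¬¬Q ⇔ (P ⇒ Q))) ⇒ (((P ⇔ Q) ⇒ ((Q + Q) + (P + Q))) ⇔ ((Q ⇒ P) + Q)) = 1 ⇒ 1/2 = 1/2
No assignment yields a value below 1/2, so this is the minimum.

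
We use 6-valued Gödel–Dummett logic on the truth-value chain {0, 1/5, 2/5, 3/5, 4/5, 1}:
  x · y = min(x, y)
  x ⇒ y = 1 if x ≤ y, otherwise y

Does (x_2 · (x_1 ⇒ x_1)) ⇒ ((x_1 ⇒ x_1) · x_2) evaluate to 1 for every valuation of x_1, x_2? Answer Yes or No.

Yes

At x_1 = 1, x_2 = 4/5, for instance:
x_1 ⇒ x_1 = 1 ⇒ 1 = 1
x_2 · (x_1 ⇒ x_1) = 4/5 · 1 = 4/5
(x_1 ⇒ x_1) · x_2 = 1 · 4/5 = 4/5
(x_2 · (x_1 ⇒ x_1)) ⇒ ((x_1 ⇒ x_1) · x_2) = 4/5 ⇒ 4/5 = 1
and checking the remaining 35 assignments likewise gives ≥ 1 in every case.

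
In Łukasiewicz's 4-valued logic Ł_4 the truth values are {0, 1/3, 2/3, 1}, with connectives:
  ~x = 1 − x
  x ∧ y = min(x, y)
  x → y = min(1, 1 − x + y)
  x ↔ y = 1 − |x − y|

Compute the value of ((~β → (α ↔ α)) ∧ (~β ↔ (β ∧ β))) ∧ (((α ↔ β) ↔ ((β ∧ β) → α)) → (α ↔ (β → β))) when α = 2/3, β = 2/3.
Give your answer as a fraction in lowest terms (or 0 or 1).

~β = ~2/3 = 1/3
α ↔ α = 2/3 ↔ 2/3 = 1
~β → (α ↔ α) = 1/3 → 1 = 1
~β = ~2/3 = 1/3
β ∧ β = 2/3 ∧ 2/3 = 2/3
~β ↔ (β ∧ β) = 1/3 ↔ 2/3 = 2/3
(~β → (α ↔ α)) ∧ (~β ↔ (β ∧ β)) = 1 ∧ 2/3 = 2/3
α ↔ β = 2/3 ↔ 2/3 = 1
β ∧ β = 2/3 ∧ 2/3 = 2/3
(β ∧ β) → α = 2/3 → 2/3 = 1
(α ↔ β) ↔ ((β ∧ β) → α) = 1 ↔ 1 = 1
β → β = 2/3 → 2/3 = 1
α ↔ (β → β) = 2/3 ↔ 1 = 2/3
((α ↔ β) ↔ ((β ∧ β) → α)) → (α ↔ (β → β)) = 1 → 2/3 = 2/3
((~β → (α ↔ α)) ∧ (~β ↔ (β ∧ β))) ∧ (((α ↔ β) ↔ ((β ∧ β) → α)) → (α ↔ (β → β))) = 2/3 ∧ 2/3 = 2/3

2/3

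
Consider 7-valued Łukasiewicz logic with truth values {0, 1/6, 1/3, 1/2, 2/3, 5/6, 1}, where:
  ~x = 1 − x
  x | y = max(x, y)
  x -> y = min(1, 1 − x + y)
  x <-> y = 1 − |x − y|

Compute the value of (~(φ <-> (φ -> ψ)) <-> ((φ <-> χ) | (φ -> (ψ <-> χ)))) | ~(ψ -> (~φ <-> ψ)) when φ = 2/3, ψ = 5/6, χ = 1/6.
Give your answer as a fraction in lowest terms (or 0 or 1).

2/3

φ -> ψ = 2/3 -> 5/6 = 1
φ <-> (φ -> ψ) = 2/3 <-> 1 = 2/3
~(φ <-> (φ -> ψ)) = ~2/3 = 1/3
φ <-> χ = 2/3 <-> 1/6 = 1/2
ψ <-> χ = 5/6 <-> 1/6 = 1/3
φ -> (ψ <-> χ) = 2/3 -> 1/3 = 2/3
(φ <-> χ) | (φ -> (ψ <-> χ)) = 1/2 | 2/3 = 2/3
~(φ <-> (φ -> ψ)) <-> ((φ <-> χ) | (φ -> (ψ <-> χ))) = 1/3 <-> 2/3 = 2/3
~φ = ~2/3 = 1/3
~φ <-> ψ = 1/3 <-> 5/6 = 1/2
ψ -> (~φ <-> ψ) = 5/6 -> 1/2 = 2/3
~(ψ -> (~φ <-> ψ)) = ~2/3 = 1/3
(~(φ <-> (φ -> ψ)) <-> ((φ <-> χ) | (φ -> (ψ <-> χ)))) | ~(ψ -> (~φ <-> ψ)) = 2/3 | 1/3 = 2/3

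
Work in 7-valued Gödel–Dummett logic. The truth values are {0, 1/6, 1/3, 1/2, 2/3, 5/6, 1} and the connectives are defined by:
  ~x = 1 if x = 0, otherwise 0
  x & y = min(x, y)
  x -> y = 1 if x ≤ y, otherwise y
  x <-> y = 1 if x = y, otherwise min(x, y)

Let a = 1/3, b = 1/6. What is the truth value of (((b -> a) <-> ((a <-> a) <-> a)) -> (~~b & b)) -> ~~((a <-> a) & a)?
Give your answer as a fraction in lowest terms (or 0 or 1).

b -> a = 1/6 -> 1/3 = 1
a <-> a = 1/3 <-> 1/3 = 1
(a <-> a) <-> a = 1 <-> 1/3 = 1/3
(b -> a) <-> ((a <-> a) <-> a) = 1 <-> 1/3 = 1/3
~b = ~1/6 = 0
~~b = ~0 = 1
~~b & b = 1 & 1/6 = 1/6
((b -> a) <-> ((a <-> a) <-> a)) -> (~~b & b) = 1/3 -> 1/6 = 1/6
a <-> a = 1/3 <-> 1/3 = 1
(a <-> a) & a = 1 & 1/3 = 1/3
~((a <-> a) & a) = ~1/3 = 0
~~((a <-> a) & a) = ~0 = 1
(((b -> a) <-> ((a <-> a) <-> a)) -> (~~b & b)) -> ~~((a <-> a) & a) = 1/6 -> 1 = 1

1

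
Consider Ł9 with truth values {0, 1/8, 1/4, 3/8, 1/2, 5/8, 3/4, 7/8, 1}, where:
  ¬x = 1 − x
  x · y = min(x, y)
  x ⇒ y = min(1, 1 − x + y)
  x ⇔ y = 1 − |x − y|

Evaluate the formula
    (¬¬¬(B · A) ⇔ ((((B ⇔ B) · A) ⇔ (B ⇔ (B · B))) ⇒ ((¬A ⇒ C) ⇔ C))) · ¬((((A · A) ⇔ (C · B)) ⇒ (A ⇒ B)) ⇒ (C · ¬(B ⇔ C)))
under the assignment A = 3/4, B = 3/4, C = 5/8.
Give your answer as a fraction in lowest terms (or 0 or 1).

B · A = 3/4 · 3/4 = 3/4
¬(B · A) = ¬3/4 = 1/4
¬¬(B · A) = ¬1/4 = 3/4
¬¬¬(B · A) = ¬3/4 = 1/4
B ⇔ B = 3/4 ⇔ 3/4 = 1
(B ⇔ B) · A = 1 · 3/4 = 3/4
B · B = 3/4 · 3/4 = 3/4
B ⇔ (B · B) = 3/4 ⇔ 3/4 = 1
((B ⇔ B) · A) ⇔ (B ⇔ (B · B)) = 3/4 ⇔ 1 = 3/4
¬A = ¬3/4 = 1/4
¬A ⇒ C = 1/4 ⇒ 5/8 = 1
(¬A ⇒ C) ⇔ C = 1 ⇔ 5/8 = 5/8
(((B ⇔ B) · A) ⇔ (B ⇔ (B · B))) ⇒ ((¬A ⇒ C) ⇔ C) = 3/4 ⇒ 5/8 = 7/8
¬¬¬(B · A) ⇔ ((((B ⇔ B) · A) ⇔ (B ⇔ (B · B))) ⇒ ((¬A ⇒ C) ⇔ C)) = 1/4 ⇔ 7/8 = 3/8
A · A = 3/4 · 3/4 = 3/4
C · B = 5/8 · 3/4 = 5/8
(A · A) ⇔ (C · B) = 3/4 ⇔ 5/8 = 7/8
A ⇒ B = 3/4 ⇒ 3/4 = 1
((A · A) ⇔ (C · B)) ⇒ (A ⇒ B) = 7/8 ⇒ 1 = 1
B ⇔ C = 3/4 ⇔ 5/8 = 7/8
¬(B ⇔ C) = ¬7/8 = 1/8
C · ¬(B ⇔ C) = 5/8 · 1/8 = 1/8
(((A · A) ⇔ (C · B)) ⇒ (A ⇒ B)) ⇒ (C · ¬(B ⇔ C)) = 1 ⇒ 1/8 = 1/8
¬((((A · A) ⇔ (C · B)) ⇒ (A ⇒ B)) ⇒ (C · ¬(B ⇔ C))) = ¬1/8 = 7/8
(¬¬¬(B · A) ⇔ ((((B ⇔ B) · A) ⇔ (B ⇔ (B · B))) ⇒ ((¬A ⇒ C) ⇔ C))) · ¬((((A · A) ⇔ (C · B)) ⇒ (A ⇒ B)) ⇒ (C · ¬(B ⇔ C))) = 3/8 · 7/8 = 3/8

3/8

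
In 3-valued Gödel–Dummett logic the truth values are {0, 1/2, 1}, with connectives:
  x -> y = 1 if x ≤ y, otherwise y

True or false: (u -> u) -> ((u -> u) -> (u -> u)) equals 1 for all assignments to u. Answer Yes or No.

u = 0 ↦ 1
u = 1/2 ↦ 1
u = 1 ↦ 1
Every assignment gives a value ≥ 1.

Yes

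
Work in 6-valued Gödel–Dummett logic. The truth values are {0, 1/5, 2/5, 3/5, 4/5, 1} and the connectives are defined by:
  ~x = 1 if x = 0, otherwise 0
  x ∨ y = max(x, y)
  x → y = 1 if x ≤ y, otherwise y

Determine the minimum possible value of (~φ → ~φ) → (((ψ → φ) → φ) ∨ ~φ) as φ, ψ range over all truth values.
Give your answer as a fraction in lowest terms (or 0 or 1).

Take φ = 1/5, ψ = 0:
~φ = ~1/5 = 0
~φ = ~1/5 = 0
~φ → ~φ = 0 → 0 = 1
ψ → φ = 0 → 1/5 = 1
(ψ → φ) → φ = 1 → 1/5 = 1/5
~φ = ~1/5 = 0
((ψ → φ) → φ) ∨ ~φ = 1/5 ∨ 0 = 1/5
(~φ → ~φ) → (((ψ → φ) → φ) ∨ ~φ) = 1 → 1/5 = 1/5
No assignment yields a value below 1/5, so this is the minimum.

1/5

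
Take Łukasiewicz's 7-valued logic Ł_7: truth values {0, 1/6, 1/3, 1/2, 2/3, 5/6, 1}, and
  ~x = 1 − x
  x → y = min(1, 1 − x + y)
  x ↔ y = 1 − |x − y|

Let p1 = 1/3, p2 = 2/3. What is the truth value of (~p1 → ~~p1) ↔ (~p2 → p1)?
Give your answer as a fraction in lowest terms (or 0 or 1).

2/3

~p1 = ~1/3 = 2/3
~p1 = ~1/3 = 2/3
~~p1 = ~2/3 = 1/3
~p1 → ~~p1 = 2/3 → 1/3 = 2/3
~p2 = ~2/3 = 1/3
~p2 → p1 = 1/3 → 1/3 = 1
(~p1 → ~~p1) ↔ (~p2 → p1) = 2/3 ↔ 1 = 2/3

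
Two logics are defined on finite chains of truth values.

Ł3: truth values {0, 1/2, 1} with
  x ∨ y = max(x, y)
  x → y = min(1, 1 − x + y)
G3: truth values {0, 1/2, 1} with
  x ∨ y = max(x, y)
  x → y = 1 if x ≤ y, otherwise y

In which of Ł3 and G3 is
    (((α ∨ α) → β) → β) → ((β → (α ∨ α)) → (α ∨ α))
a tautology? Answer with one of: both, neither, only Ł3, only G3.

In Ł3: every assignment gives 1 — tautology.
In G3: at α = 1/2, β = 0 the value is 1/2 — not a tautology.

only Ł3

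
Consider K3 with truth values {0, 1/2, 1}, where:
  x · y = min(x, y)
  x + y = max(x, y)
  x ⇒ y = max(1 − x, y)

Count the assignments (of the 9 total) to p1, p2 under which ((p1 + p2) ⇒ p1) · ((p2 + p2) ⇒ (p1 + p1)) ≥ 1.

4

p1 = 0, p2 = 0 ↦ 1  ≥
p1 = 0, p2 = 1/2 ↦ 1/2  <
p1 = 0, p2 = 1 ↦ 0  <
p1 = 1/2, p2 = 0 ↦ 1/2  <
p1 = 1/2, p2 = 1/2 ↦ 1/2  <
p1 = 1/2, p2 = 1 ↦ 1/2  <
p1 = 1, p2 = 0 ↦ 1  ≥
p1 = 1, p2 = 1/2 ↦ 1  ≥
p1 = 1, p2 = 1 ↦ 1  ≥
So 4 of the 9 assignments meet the threshold.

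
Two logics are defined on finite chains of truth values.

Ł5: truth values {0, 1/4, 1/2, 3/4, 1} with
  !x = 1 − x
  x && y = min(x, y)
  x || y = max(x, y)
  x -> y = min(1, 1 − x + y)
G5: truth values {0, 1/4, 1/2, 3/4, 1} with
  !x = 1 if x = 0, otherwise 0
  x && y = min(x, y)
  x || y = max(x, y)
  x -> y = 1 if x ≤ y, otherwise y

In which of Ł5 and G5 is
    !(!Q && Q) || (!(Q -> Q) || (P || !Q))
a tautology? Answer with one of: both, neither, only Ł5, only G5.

In Ł5: at P = 0, Q = 1/4 the value is 3/4 — not a tautology.
In G5: every assignment gives 1 — tautology.

only G5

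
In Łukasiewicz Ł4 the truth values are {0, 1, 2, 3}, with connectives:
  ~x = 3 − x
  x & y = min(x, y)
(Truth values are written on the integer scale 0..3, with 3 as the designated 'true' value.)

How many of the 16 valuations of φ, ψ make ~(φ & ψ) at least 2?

φ = 0, ψ = 0 ↦ 3  ≥
φ = 0, ψ = 1 ↦ 3  ≥
φ = 0, ψ = 2 ↦ 3  ≥
φ = 0, ψ = 3 ↦ 3  ≥
φ = 1, ψ = 0 ↦ 3  ≥
φ = 1, ψ = 1 ↦ 2  ≥
φ = 1, ψ = 2 ↦ 2  ≥
φ = 1, ψ = 3 ↦ 2  ≥
φ = 2, ψ = 0 ↦ 3  ≥
φ = 2, ψ = 1 ↦ 2  ≥
φ = 2, ψ = 2 ↦ 1  <
φ = 2, ψ = 3 ↦ 1  <
φ = 3, ψ = 0 ↦ 3  ≥
φ = 3, ψ = 1 ↦ 2  ≥
φ = 3, ψ = 2 ↦ 1  <
φ = 3, ψ = 3 ↦ 0  <
So 12 of the 16 assignments meet the threshold.

12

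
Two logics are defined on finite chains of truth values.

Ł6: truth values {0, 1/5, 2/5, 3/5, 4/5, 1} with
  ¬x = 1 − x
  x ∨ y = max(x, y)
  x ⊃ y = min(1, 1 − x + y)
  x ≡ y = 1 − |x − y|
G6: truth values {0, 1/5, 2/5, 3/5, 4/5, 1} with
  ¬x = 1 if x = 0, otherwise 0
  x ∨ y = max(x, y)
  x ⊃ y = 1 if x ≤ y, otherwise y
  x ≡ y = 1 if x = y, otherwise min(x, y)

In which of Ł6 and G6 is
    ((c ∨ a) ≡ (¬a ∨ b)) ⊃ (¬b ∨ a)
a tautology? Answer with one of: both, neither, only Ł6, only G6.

In Ł6: at a = 0, b = 1/5, c = 1 the value is 4/5 — not a tautology.
In G6: at a = 0, b = 1/5, c = 1/5 the value is 0 — not a tautology.

neither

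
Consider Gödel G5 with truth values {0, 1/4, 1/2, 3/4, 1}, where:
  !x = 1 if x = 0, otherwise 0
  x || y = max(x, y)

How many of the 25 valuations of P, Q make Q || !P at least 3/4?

13

value 1: 9 assignments (counts)
value 3/4: 4 assignments (counts)
value 1/2: 4 assignments
value 1/4: 4 assignments
value 0: 4 assignments
So 13 of the 25 assignments meet the threshold.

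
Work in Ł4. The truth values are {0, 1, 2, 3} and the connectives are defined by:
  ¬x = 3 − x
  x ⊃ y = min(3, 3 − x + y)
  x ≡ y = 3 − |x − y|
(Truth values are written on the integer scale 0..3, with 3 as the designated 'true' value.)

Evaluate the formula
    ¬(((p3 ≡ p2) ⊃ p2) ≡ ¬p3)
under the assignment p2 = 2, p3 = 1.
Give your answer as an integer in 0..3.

1

p3 ≡ p2 = 1 ≡ 2 = 2
(p3 ≡ p2) ⊃ p2 = 2 ⊃ 2 = 3
¬p3 = ¬1 = 2
((p3 ≡ p2) ⊃ p2) ≡ ¬p3 = 3 ≡ 2 = 2
¬(((p3 ≡ p2) ⊃ p2) ≡ ¬p3) = ¬2 = 1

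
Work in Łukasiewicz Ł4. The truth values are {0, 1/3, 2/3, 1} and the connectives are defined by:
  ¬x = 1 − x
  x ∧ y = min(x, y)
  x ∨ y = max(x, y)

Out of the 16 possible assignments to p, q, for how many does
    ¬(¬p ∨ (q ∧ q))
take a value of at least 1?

p = 0, q = 0 ↦ 0  <
p = 0, q = 1/3 ↦ 0  <
p = 0, q = 2/3 ↦ 0  <
p = 0, q = 1 ↦ 0  <
p = 1/3, q = 0 ↦ 1/3  <
p = 1/3, q = 1/3 ↦ 1/3  <
p = 1/3, q = 2/3 ↦ 1/3  <
p = 1/3, q = 1 ↦ 0  <
p = 2/3, q = 0 ↦ 2/3  <
p = 2/3, q = 1/3 ↦ 2/3  <
p = 2/3, q = 2/3 ↦ 1/3  <
p = 2/3, q = 1 ↦ 0  <
p = 1, q = 0 ↦ 1  ≥
p = 1, q = 1/3 ↦ 2/3  <
p = 1, q = 2/3 ↦ 1/3  <
p = 1, q = 1 ↦ 0  <
So 1 of the 16 assignments meets the threshold.

1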